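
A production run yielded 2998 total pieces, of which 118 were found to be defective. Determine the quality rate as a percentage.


Formula: Quality Rate = Good Pieces / Total Pieces * 100
Good pieces = 2998 - 118 = 2880
QR = 2880 / 2998 * 100 = 96.1%

96.1%


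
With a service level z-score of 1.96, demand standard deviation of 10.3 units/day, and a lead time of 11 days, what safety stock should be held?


Formula: SS = z * sigma_d * sqrt(LT)
sqrt(LT) = sqrt(11) = 3.3166
SS = 1.96 * 10.3 * 3.3166
SS = 67.0 units

67.0 units


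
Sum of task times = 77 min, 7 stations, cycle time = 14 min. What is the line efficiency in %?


Formula: Efficiency = Sum of Task Times / (N_stations * CT) * 100
Total station capacity = 7 stations * 14 min = 98 min
Efficiency = 77 / 98 * 100 = 78.6%

78.6%


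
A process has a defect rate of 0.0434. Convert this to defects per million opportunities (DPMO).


DPMO = defect_rate * 1000000 = 0.0434 * 1000000

43400


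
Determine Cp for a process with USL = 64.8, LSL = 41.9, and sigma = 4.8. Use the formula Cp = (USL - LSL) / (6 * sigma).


Cp = (64.8 - 41.9) / (6 * 4.8)

0.8


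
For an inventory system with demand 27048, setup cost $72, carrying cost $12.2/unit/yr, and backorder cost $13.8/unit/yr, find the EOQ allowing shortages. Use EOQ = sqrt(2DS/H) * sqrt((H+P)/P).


Formula: EOQ* = sqrt(2DS/H) * sqrt((H+P)/P)
Base EOQ = sqrt(2*27048*72/12.2) = 565.03 units
Correction = sqrt((12.2+13.8)/13.8) = 1.37261
EOQ* = 565.03 * 1.37261 = 775.6 units

775.6 units


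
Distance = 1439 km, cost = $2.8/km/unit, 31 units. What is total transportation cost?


TC = dist * cost * units = 1439 * 2.8 * 31 = $124905.20

$124905.20


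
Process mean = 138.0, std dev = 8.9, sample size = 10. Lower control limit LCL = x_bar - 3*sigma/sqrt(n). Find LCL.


LCL = 138.0 - 3 * 8.9 / sqrt(10)

129.56


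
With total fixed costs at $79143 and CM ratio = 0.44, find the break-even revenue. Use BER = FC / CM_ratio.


Formula: BER = Fixed Costs / Contribution Margin Ratio
BER = $79143 / 0.44
BER = $179870.45 (to the nearest cent)

$179870.45


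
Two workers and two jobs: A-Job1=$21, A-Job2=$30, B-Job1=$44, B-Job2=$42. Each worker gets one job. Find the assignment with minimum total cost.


Option 1: A->1 + B->2 = $21 + $42 = $63
Option 2: A->2 + B->1 = $30 + $44 = $74
Min cost = min($63, $74) = $63

$63


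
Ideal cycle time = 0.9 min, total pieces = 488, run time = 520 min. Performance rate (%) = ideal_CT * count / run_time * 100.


Formula: Performance = (Ideal CT * Total Count) / Run Time * 100
Ideal output time = 0.9 * 488 = 439.2 min
Performance = 439.2 / 520 * 100 = 84.5%

84.5%


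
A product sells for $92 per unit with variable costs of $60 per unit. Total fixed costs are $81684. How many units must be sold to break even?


Formula: BEQ = Fixed Costs / (Price - Variable Cost)
Contribution margin = $92 - $60 = $32/unit
BEQ = ceil($81684 / $32/unit) = ceil(2552.62) = 2553 units

2553 units


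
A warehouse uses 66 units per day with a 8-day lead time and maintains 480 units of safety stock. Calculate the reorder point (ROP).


Formula: ROP = (Daily Demand * Lead Time) + Safety Stock
Demand during lead time = 66 * 8 = 528 units
ROP = 528 + 480 = 1008 units

1008 units


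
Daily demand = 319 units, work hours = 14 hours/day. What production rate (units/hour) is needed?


Formula: Production Rate = Daily Demand / Available Hours
Rate = 319 units/day / 14 hours/day
Rate = 22.8 units/hour

22.8 units/hour


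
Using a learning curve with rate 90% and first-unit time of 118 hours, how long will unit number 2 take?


Formula: T_n = T_1 * (learning_rate)^(log2(n)) where learning_rate = rate/100
Doublings = log2(2) = 1
T_n = 118 * 0.9^1
T_n = 118 * 0.9 = 106.2 hours

106.2 hours


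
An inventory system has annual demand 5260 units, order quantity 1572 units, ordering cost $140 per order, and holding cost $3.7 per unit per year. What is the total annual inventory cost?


TC = 5260/1572 * 140 + 1572/2 * 3.7

$3376.65


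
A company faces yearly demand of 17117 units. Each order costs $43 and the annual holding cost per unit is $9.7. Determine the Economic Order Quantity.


Formula: EOQ = sqrt(2 * D * S / H)
Numerator: 2 * 17117 * 43 = 1472062
2DS/H = 1472062 / 9.7 = 151759.0
EOQ = sqrt(151759.0) = 389.6 units

389.6 units


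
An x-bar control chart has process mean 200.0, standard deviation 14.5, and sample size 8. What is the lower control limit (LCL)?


LCL = 200.0 - 3 * 14.5 / sqrt(8)

184.62


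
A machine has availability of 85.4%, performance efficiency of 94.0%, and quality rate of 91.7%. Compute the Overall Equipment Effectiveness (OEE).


Formula: OEE = Availability * Performance * Quality / 10000
A * P = 85.4% * 94.0% / 100 = 80.28%
OEE = 80.28% * 91.7% / 100 = 73.6%

73.6%


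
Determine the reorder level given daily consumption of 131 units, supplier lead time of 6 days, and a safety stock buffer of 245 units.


Formula: ROP = (Daily Demand * Lead Time) + Safety Stock
Demand during lead time = 131 * 6 = 786 units
ROP = 786 + 245 = 1031 units

1031 units


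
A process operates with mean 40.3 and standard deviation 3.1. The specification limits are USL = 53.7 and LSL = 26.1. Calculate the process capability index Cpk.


Cpu = (53.7 - 40.3) / (3 * 3.1) = 1.44
Cpl = (40.3 - 26.1) / (3 * 3.1) = 1.53
Cpk = min(1.44, 1.53) = 1.44

1.44


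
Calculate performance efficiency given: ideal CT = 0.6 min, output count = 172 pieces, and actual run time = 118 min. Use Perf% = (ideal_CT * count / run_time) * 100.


Formula: Performance = (Ideal CT * Total Count) / Run Time * 100
Ideal output time = 0.6 * 172 = 103.2 min
Performance = 103.2 / 118 * 100 = 87.5%

87.5%


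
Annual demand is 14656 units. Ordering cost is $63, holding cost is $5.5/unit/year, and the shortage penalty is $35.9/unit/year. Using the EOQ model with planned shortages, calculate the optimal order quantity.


Formula: EOQ* = sqrt(2DS/H) * sqrt((H+P)/P)
Base EOQ = sqrt(2*14656*63/5.5) = 579.44 units
Correction = sqrt((5.5+35.9)/35.9) = 1.07387
EOQ* = 579.44 * 1.07387 = 622.2 units

622.2 units


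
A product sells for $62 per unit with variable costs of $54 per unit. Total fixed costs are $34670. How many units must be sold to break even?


Formula: BEQ = Fixed Costs / (Price - Variable Cost)
Contribution margin = $62 - $54 = $8/unit
BEQ = ceil($34670 / $8/unit) = ceil(4333.75) = 4334 units

4334 units


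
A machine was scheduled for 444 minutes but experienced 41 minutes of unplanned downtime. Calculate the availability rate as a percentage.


Formula: Availability = (Planned Time - Downtime) / Planned Time * 100
Uptime = 444 - 41 = 403 min
Availability = 403 / 444 * 100 = 90.8%

90.8%


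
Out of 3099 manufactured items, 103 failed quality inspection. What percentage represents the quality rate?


Formula: Quality Rate = Good Pieces / Total Pieces * 100
Good pieces = 3099 - 103 = 2996
QR = 2996 / 3099 * 100 = 96.7%

96.7%


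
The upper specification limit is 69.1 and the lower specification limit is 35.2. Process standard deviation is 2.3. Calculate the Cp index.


Cp = (69.1 - 35.2) / (6 * 2.3)

2.46


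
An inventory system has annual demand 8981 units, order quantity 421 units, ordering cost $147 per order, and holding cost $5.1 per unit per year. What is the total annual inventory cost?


TC = 8981/421 * 147 + 421/2 * 5.1

$4209.43


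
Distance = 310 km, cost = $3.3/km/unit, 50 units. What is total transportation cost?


TC = dist * cost * units = 310 * 3.3 * 50 = $51150.00

$51150.00


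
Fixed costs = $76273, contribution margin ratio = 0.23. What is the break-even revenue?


Formula: BER = Fixed Costs / Contribution Margin Ratio
BER = $76273 / 0.23
BER = $331621.74 (to the nearest cent)

$331621.74


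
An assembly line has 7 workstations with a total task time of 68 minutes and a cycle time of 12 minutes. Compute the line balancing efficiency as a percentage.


Formula: Efficiency = Sum of Task Times / (N_stations * CT) * 100
Total station capacity = 7 stations * 12 min = 84 min
Efficiency = 68 / 84 * 100 = 81.0%

81.0%


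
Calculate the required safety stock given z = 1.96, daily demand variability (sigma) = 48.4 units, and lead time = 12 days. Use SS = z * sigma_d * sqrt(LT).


Formula: SS = z * sigma_d * sqrt(LT)
sqrt(LT) = sqrt(12) = 3.4641
SS = 1.96 * 48.4 * 3.4641
SS = 328.6 units

328.6 units


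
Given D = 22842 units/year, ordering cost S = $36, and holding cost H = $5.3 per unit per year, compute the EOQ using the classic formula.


Formula: EOQ = sqrt(2 * D * S / H)
Numerator: 2 * 22842 * 36 = 1644624
2DS/H = 1644624 / 5.3 = 310306.4
EOQ = sqrt(310306.4) = 557.1 units

557.1 units


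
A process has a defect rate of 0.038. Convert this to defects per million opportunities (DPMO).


DPMO = defect_rate * 1000000 = 0.038 * 1000000

38000


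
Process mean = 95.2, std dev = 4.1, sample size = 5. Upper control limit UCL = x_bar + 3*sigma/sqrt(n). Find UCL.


UCL = 95.2 + 3 * 4.1 / sqrt(5)

100.7


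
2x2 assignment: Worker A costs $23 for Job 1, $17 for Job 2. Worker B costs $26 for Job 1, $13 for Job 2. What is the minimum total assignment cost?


Option 1: A->1 + B->2 = $23 + $13 = $36
Option 2: A->2 + B->1 = $17 + $26 = $43
Min cost = min($36, $43) = $36

$36


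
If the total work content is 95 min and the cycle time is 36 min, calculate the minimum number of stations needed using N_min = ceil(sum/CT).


Formula: N_min = ceil(Sum of Task Times / Cycle Time)
N_min = ceil(95 min / 36 min) = ceil(2.6389)
N_min = 3 stations

3


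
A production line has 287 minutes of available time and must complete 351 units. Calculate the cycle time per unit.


Formula: CT = Available Time / Number of Units
CT = 287 min / 351 units
CT = 0.82 min/unit

0.82 min/unit


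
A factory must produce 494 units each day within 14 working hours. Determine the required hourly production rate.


Formula: Production Rate = Daily Demand / Available Hours
Rate = 494 units/day / 14 hours/day
Rate = 35.3 units/hour

35.3 units/hour


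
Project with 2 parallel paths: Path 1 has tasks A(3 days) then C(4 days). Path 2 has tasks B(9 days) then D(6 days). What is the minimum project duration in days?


Path 1 = 3 + 4 = 7 days
Path 2 = 9 + 6 = 15 days
Duration = max(7, 15) = 15 days

15 days


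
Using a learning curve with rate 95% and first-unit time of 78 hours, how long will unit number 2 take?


Formula: T_n = T_1 * (learning_rate)^(log2(n)) where learning_rate = rate/100
Doublings = log2(2) = 1
T_n = 78 * 0.95^1
T_n = 78 * 0.95 = 74.1 hours

74.1 hours


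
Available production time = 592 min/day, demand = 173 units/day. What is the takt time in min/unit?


Formula: Takt Time = Available Production Time / Customer Demand
Takt = 592 min/day / 173 units/day
Takt = 3.42 min/unit

3.42 min/unit


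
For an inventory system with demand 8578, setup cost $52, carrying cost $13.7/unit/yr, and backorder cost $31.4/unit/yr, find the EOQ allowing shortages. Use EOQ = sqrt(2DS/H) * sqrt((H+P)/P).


Formula: EOQ* = sqrt(2DS/H) * sqrt((H+P)/P)
Base EOQ = sqrt(2*8578*52/13.7) = 255.18 units
Correction = sqrt((13.7+31.4)/31.4) = 1.19846
EOQ* = 255.18 * 1.19846 = 305.8 units

305.8 units


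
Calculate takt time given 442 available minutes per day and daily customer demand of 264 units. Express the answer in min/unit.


Formula: Takt Time = Available Production Time / Customer Demand
Takt = 442 min/day / 264 units/day
Takt = 1.67 min/unit

1.67 min/unit


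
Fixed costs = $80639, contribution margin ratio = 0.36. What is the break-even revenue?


Formula: BER = Fixed Costs / Contribution Margin Ratio
BER = $80639 / 0.36
BER = $223997.22 (to the nearest cent)

$223997.22


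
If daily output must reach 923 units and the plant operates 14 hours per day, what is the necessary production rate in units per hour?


Formula: Production Rate = Daily Demand / Available Hours
Rate = 923 units/day / 14 hours/day
Rate = 65.9 units/hour

65.9 units/hour


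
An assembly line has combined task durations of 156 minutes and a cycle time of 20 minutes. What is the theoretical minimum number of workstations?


Formula: N_min = ceil(Sum of Task Times / Cycle Time)
N_min = ceil(156 min / 20 min) = ceil(7.8)
N_min = 8 stations

8


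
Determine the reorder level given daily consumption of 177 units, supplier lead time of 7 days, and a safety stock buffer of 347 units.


Formula: ROP = (Daily Demand * Lead Time) + Safety Stock
Demand during lead time = 177 * 7 = 1239 units
ROP = 1239 + 347 = 1586 units

1586 units


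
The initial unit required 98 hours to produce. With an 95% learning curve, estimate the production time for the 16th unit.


Formula: T_n = T_1 * (learning_rate)^(log2(n)) where learning_rate = rate/100
Doublings = log2(16) = 4
T_n = 98 * 0.95^4
T_n = 98 * 0.8145 = 79.8 hours

79.8 hours


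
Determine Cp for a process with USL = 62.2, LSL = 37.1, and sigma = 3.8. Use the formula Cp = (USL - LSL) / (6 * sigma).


Cp = (62.2 - 37.1) / (6 * 3.8)

1.1


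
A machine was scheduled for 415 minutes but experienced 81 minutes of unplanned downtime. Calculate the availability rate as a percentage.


Formula: Availability = (Planned Time - Downtime) / Planned Time * 100
Uptime = 415 - 81 = 334 min
Availability = 334 / 415 * 100 = 80.5%

80.5%


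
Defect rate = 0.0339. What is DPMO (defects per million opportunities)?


DPMO = defect_rate * 1000000 = 0.0339 * 1000000

33900


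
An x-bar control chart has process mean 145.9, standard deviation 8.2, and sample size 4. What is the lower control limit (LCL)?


LCL = 145.9 - 3 * 8.2 / sqrt(4)

133.6


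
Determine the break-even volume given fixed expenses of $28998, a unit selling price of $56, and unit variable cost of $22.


Formula: BEQ = Fixed Costs / (Price - Variable Cost)
Contribution margin = $56 - $22 = $34/unit
BEQ = ceil($28998 / $34/unit) = ceil(852.88) = 853 units

853 units


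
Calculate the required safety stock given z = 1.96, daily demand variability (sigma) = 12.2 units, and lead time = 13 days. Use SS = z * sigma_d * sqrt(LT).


Formula: SS = z * sigma_d * sqrt(LT)
sqrt(LT) = sqrt(13) = 3.6056
SS = 1.96 * 12.2 * 3.6056
SS = 86.2 units

86.2 units


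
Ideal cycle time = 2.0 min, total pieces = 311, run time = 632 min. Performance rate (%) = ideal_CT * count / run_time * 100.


Formula: Performance = (Ideal CT * Total Count) / Run Time * 100
Ideal output time = 2.0 * 311 = 622.0 min
Performance = 622.0 / 632 * 100 = 98.4%

98.4%


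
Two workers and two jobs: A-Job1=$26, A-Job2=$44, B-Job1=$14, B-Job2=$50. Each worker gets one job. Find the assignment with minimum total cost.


Option 1: A->1 + B->2 = $26 + $50 = $76
Option 2: A->2 + B->1 = $44 + $14 = $58
Min cost = min($76, $58) = $58

$58


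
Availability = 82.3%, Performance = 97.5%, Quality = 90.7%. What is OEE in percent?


Formula: OEE = Availability * Performance * Quality / 10000
A * P = 82.3% * 97.5% / 100 = 80.24%
OEE = 80.24% * 90.7% / 100 = 72.8%

72.8%


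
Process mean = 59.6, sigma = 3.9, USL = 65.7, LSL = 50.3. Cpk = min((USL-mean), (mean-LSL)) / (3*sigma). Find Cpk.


Cpu = (65.7 - 59.6) / (3 * 3.9) = 0.52
Cpl = (59.6 - 50.3) / (3 * 3.9) = 0.79
Cpk = min(0.52, 0.79) = 0.52

0.52


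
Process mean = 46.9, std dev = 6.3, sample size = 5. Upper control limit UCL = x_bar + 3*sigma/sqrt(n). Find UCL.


UCL = 46.9 + 3 * 6.3 / sqrt(5)

55.35


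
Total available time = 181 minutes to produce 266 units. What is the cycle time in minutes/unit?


Formula: CT = Available Time / Number of Units
CT = 181 min / 266 units
CT = 0.68 min/unit

0.68 min/unit


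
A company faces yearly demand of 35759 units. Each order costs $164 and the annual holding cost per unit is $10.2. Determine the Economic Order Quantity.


Formula: EOQ = sqrt(2 * D * S / H)
Numerator: 2 * 35759 * 164 = 11728952
2DS/H = 11728952 / 10.2 = 1149897.3
EOQ = sqrt(1149897.3) = 1072.3 units

1072.3 units


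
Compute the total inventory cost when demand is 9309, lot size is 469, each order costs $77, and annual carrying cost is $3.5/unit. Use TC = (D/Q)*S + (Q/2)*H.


TC = 9309/469 * 77 + 469/2 * 3.5

$2349.09


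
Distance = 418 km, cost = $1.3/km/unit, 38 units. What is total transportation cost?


TC = dist * cost * units = 418 * 1.3 * 38 = $20649.20

$20649.20


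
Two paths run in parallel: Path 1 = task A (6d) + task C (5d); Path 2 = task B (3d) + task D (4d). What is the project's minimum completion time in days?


Path 1 = 6 + 5 = 11 days
Path 2 = 3 + 4 = 7 days
Duration = max(11, 7) = 11 days

11 days


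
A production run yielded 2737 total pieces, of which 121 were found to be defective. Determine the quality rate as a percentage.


Formula: Quality Rate = Good Pieces / Total Pieces * 100
Good pieces = 2737 - 121 = 2616
QR = 2616 / 2737 * 100 = 95.6%

95.6%


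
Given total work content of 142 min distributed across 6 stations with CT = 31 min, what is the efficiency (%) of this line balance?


Formula: Efficiency = Sum of Task Times / (N_stations * CT) * 100
Total station capacity = 6 stations * 31 min = 186 min
Efficiency = 142 / 186 * 100 = 76.3%

76.3%


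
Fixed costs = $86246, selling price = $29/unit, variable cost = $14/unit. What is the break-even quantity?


Formula: BEQ = Fixed Costs / (Price - Variable Cost)
Contribution margin = $29 - $14 = $15/unit
BEQ = ceil($86246 / $15/unit) = ceil(5749.73) = 5750 units

5750 units


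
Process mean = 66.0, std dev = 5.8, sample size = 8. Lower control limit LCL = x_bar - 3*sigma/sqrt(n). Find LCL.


LCL = 66.0 - 3 * 5.8 / sqrt(8)

59.85


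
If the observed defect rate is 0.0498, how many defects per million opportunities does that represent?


DPMO = defect_rate * 1000000 = 0.0498 * 1000000

49800


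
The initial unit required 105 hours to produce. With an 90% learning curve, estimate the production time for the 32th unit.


Formula: T_n = T_1 * (learning_rate)^(log2(n)) where learning_rate = rate/100
Doublings = log2(32) = 5
T_n = 105 * 0.9^5
T_n = 105 * 0.5905 = 62.0 hours

62.0 hours


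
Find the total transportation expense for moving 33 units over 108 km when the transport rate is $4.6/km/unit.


TC = dist * cost * units = 108 * 4.6 * 33 = $16394.40

$16394.40


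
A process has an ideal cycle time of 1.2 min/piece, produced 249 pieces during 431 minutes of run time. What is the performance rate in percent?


Formula: Performance = (Ideal CT * Total Count) / Run Time * 100
Ideal output time = 1.2 * 249 = 298.8 min
Performance = 298.8 / 431 * 100 = 69.3%

69.3%


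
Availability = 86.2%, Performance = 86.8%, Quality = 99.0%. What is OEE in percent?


Formula: OEE = Availability * Performance * Quality / 10000
A * P = 86.2% * 86.8% / 100 = 74.82%
OEE = 74.82% * 99.0% / 100 = 74.1%

74.1%


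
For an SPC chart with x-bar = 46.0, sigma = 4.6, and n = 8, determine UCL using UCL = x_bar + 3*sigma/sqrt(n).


UCL = 46.0 + 3 * 4.6 / sqrt(8)

50.88


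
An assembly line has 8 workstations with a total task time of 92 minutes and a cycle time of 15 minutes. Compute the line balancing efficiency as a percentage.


Formula: Efficiency = Sum of Task Times / (N_stations * CT) * 100
Total station capacity = 8 stations * 15 min = 120 min
Efficiency = 92 / 120 * 100 = 76.7%

76.7%


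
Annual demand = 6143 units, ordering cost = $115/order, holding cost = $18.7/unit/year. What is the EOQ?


Formula: EOQ = sqrt(2 * D * S / H)
Numerator: 2 * 6143 * 115 = 1412890
2DS/H = 1412890 / 18.7 = 75555.6
EOQ = sqrt(75555.6) = 274.9 units

274.9 units


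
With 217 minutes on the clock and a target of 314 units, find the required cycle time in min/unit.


Formula: CT = Available Time / Number of Units
CT = 217 min / 314 units
CT = 0.69 min/unit

0.69 min/unit


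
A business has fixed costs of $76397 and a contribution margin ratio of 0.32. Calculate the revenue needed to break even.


Formula: BER = Fixed Costs / Contribution Margin Ratio
BER = $76397 / 0.32
BER = $238740.63 (to the nearest cent)

$238740.63


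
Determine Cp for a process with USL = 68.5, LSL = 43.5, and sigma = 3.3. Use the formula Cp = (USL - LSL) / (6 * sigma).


Cp = (68.5 - 43.5) / (6 * 3.3)

1.26


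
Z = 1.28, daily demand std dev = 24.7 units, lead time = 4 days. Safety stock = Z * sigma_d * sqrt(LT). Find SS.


Formula: SS = z * sigma_d * sqrt(LT)
sqrt(LT) = sqrt(4) = 2.0
SS = 1.28 * 24.7 * 2.0
SS = 63.2 units

63.2 units


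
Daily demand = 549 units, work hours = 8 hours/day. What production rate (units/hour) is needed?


Formula: Production Rate = Daily Demand / Available Hours
Rate = 549 units/day / 8 hours/day
Rate = 68.6 units/hour

68.6 units/hour


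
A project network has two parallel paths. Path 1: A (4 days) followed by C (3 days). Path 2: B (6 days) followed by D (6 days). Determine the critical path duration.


Path 1 = 4 + 3 = 7 days
Path 2 = 6 + 6 = 12 days
Duration = max(7, 12) = 12 days

12 days


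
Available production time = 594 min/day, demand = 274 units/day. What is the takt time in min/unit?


Formula: Takt Time = Available Production Time / Customer Demand
Takt = 594 min/day / 274 units/day
Takt = 2.17 min/unit

2.17 min/unit


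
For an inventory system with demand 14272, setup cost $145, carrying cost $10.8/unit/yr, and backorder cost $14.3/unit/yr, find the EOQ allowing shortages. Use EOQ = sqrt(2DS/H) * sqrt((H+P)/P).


Formula: EOQ* = sqrt(2DS/H) * sqrt((H+P)/P)
Base EOQ = sqrt(2*14272*145/10.8) = 619.06 units
Correction = sqrt((10.8+14.3)/14.3) = 1.32486
EOQ* = 619.06 * 1.32486 = 820.2 units

820.2 units


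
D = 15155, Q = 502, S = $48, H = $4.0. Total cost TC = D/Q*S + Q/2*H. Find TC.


TC = 15155/502 * 48 + 502/2 * 4.0

$2453.08


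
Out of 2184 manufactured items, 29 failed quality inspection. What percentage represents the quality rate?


Formula: Quality Rate = Good Pieces / Total Pieces * 100
Good pieces = 2184 - 29 = 2155
QR = 2155 / 2184 * 100 = 98.7%

98.7%


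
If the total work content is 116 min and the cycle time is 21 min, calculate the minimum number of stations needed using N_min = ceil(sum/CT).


Formula: N_min = ceil(Sum of Task Times / Cycle Time)
N_min = ceil(116 min / 21 min) = ceil(5.5238)
N_min = 6 stations

6


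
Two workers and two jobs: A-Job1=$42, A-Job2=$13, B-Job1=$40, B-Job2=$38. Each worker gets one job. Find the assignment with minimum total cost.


Option 1: A->1 + B->2 = $42 + $38 = $80
Option 2: A->2 + B->1 = $13 + $40 = $53
Min cost = min($80, $53) = $53

$53


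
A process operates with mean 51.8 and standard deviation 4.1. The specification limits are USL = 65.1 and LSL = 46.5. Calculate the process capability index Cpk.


Cpu = (65.1 - 51.8) / (3 * 4.1) = 1.08
Cpl = (51.8 - 46.5) / (3 * 4.1) = 0.43
Cpk = min(1.08, 0.43) = 0.43

0.43


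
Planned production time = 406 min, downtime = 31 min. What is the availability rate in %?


Formula: Availability = (Planned Time - Downtime) / Planned Time * 100
Uptime = 406 - 31 = 375 min
Availability = 375 / 406 * 100 = 92.4%

92.4%


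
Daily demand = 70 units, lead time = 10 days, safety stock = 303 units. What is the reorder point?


Formula: ROP = (Daily Demand * Lead Time) + Safety Stock
Demand during lead time = 70 * 10 = 700 units
ROP = 700 + 303 = 1003 units

1003 units


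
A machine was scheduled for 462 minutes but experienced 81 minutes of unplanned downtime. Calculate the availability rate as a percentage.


Formula: Availability = (Planned Time - Downtime) / Planned Time * 100
Uptime = 462 - 81 = 381 min
Availability = 381 / 462 * 100 = 82.5%

82.5%


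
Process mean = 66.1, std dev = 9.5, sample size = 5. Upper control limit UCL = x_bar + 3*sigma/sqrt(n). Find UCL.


UCL = 66.1 + 3 * 9.5 / sqrt(5)

78.85


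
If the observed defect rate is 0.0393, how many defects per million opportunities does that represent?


DPMO = defect_rate * 1000000 = 0.0393 * 1000000

39300


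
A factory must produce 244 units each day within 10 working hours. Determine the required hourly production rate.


Formula: Production Rate = Daily Demand / Available Hours
Rate = 244 units/day / 10 hours/day
Rate = 24.4 units/hour

24.4 units/hour


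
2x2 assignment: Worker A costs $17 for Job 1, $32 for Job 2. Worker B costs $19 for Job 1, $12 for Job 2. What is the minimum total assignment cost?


Option 1: A->1 + B->2 = $17 + $12 = $29
Option 2: A->2 + B->1 = $32 + $19 = $51
Min cost = min($29, $51) = $29

$29


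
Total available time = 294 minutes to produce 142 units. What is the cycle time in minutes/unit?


Formula: CT = Available Time / Number of Units
CT = 294 min / 142 units
CT = 2.07 min/unit

2.07 min/unit


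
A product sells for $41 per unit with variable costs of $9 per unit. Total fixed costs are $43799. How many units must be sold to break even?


Formula: BEQ = Fixed Costs / (Price - Variable Cost)
Contribution margin = $41 - $9 = $32/unit
BEQ = ceil($43799 / $32/unit) = ceil(1368.72) = 1369 units

1369 units


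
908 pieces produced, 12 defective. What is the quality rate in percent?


Formula: Quality Rate = Good Pieces / Total Pieces * 100
Good pieces = 908 - 12 = 896
QR = 896 / 908 * 100 = 98.7%

98.7%


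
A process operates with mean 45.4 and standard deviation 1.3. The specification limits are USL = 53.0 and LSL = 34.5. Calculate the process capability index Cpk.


Cpu = (53.0 - 45.4) / (3 * 1.3) = 1.95
Cpl = (45.4 - 34.5) / (3 * 1.3) = 2.79
Cpk = min(1.95, 2.79) = 1.95

1.95


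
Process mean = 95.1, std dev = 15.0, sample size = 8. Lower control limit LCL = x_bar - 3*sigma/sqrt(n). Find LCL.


LCL = 95.1 - 3 * 15.0 / sqrt(8)

79.19


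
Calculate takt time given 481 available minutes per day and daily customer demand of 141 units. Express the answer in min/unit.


Formula: Takt Time = Available Production Time / Customer Demand
Takt = 481 min/day / 141 units/day
Takt = 3.41 min/unit

3.41 min/unit


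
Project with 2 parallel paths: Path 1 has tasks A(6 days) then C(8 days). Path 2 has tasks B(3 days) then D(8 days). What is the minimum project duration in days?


Path 1 = 6 + 8 = 14 days
Path 2 = 3 + 8 = 11 days
Duration = max(14, 11) = 14 days

14 days


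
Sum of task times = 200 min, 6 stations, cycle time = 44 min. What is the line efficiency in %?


Formula: Efficiency = Sum of Task Times / (N_stations * CT) * 100
Total station capacity = 6 stations * 44 min = 264 min
Efficiency = 200 / 264 * 100 = 75.8%

75.8%


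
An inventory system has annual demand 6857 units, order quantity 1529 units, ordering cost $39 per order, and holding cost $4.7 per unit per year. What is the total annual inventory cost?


TC = 6857/1529 * 39 + 1529/2 * 4.7

$3768.05


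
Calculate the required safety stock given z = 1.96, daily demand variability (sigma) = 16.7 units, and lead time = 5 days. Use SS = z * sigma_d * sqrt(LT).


Formula: SS = z * sigma_d * sqrt(LT)
sqrt(LT) = sqrt(5) = 2.2361
SS = 1.96 * 16.7 * 2.2361
SS = 73.2 units

73.2 units


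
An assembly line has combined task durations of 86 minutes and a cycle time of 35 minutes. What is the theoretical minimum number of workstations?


Formula: N_min = ceil(Sum of Task Times / Cycle Time)
N_min = ceil(86 min / 35 min) = ceil(2.4571)
N_min = 3 stations

3


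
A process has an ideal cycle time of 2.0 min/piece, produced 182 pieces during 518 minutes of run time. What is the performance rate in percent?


Formula: Performance = (Ideal CT * Total Count) / Run Time * 100
Ideal output time = 2.0 * 182 = 364.0 min
Performance = 364.0 / 518 * 100 = 70.3%

70.3%


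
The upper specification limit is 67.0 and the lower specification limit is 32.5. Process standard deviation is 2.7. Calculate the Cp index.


Cp = (67.0 - 32.5) / (6 * 2.7)

2.13


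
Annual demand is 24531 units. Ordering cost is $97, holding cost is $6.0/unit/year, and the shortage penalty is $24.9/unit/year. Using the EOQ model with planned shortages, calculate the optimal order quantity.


Formula: EOQ* = sqrt(2DS/H) * sqrt((H+P)/P)
Base EOQ = sqrt(2*24531*97/6.0) = 890.6 units
Correction = sqrt((6.0+24.9)/24.9) = 1.11399
EOQ* = 890.6 * 1.11399 = 992.1 units

992.1 units


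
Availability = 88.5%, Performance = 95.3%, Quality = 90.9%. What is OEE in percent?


Formula: OEE = Availability * Performance * Quality / 10000
A * P = 88.5% * 95.3% / 100 = 84.34%
OEE = 84.34% * 90.9% / 100 = 76.7%

76.7%


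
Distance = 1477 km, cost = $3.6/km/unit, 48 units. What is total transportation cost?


TC = dist * cost * units = 1477 * 3.6 * 48 = $255225.60

$255225.60


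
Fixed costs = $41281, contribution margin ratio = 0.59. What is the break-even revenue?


Formula: BER = Fixed Costs / Contribution Margin Ratio
BER = $41281 / 0.59
BER = $69967.80 (to the nearest cent)

$69967.80


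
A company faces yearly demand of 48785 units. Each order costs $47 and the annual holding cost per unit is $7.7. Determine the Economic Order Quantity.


Formula: EOQ = sqrt(2 * D * S / H)
Numerator: 2 * 48785 * 47 = 4585790
2DS/H = 4585790 / 7.7 = 595557.1
EOQ = sqrt(595557.1) = 771.7 units

771.7 units


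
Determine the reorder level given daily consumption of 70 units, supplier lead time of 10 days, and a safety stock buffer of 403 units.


Formula: ROP = (Daily Demand * Lead Time) + Safety Stock
Demand during lead time = 70 * 10 = 700 units
ROP = 700 + 403 = 1103 units

1103 units


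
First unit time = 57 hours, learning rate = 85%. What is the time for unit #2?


Formula: T_n = T_1 * (learning_rate)^(log2(n)) where learning_rate = rate/100
Doublings = log2(2) = 1
T_n = 57 * 0.85^1
T_n = 57 * 0.85 = 48.5 hours

48.5 hours


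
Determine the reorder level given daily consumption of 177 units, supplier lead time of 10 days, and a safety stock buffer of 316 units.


Formula: ROP = (Daily Demand * Lead Time) + Safety Stock
Demand during lead time = 177 * 10 = 1770 units
ROP = 1770 + 316 = 2086 units

2086 units


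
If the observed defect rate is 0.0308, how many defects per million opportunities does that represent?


DPMO = defect_rate * 1000000 = 0.0308 * 1000000

30800


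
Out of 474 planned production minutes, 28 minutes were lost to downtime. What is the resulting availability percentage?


Formula: Availability = (Planned Time - Downtime) / Planned Time * 100
Uptime = 474 - 28 = 446 min
Availability = 446 / 474 * 100 = 94.1%

94.1%


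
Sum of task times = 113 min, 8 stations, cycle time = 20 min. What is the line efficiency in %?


Formula: Efficiency = Sum of Task Times / (N_stations * CT) * 100
Total station capacity = 8 stations * 20 min = 160 min
Efficiency = 113 / 160 * 100 = 70.6%

70.6%


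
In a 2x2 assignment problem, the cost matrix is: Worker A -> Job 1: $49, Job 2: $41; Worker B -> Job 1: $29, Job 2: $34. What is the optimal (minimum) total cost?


Option 1: A->1 + B->2 = $49 + $34 = $83
Option 2: A->2 + B->1 = $41 + $29 = $70
Min cost = min($83, $70) = $70

$70


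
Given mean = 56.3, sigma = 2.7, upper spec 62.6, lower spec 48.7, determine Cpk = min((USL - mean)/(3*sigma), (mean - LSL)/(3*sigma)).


Cpu = (62.6 - 56.3) / (3 * 2.7) = 0.78
Cpl = (56.3 - 48.7) / (3 * 2.7) = 0.94
Cpk = min(0.78, 0.94) = 0.78

0.78


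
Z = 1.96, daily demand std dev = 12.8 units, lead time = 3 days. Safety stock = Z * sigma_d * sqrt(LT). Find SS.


Formula: SS = z * sigma_d * sqrt(LT)
sqrt(LT) = sqrt(3) = 1.7321
SS = 1.96 * 12.8 * 1.7321
SS = 43.5 units

43.5 units


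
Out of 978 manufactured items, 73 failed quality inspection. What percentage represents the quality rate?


Formula: Quality Rate = Good Pieces / Total Pieces * 100
Good pieces = 978 - 73 = 905
QR = 905 / 978 * 100 = 92.5%

92.5%


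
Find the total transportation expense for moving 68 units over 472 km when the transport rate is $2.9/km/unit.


TC = dist * cost * units = 472 * 2.9 * 68 = $93078.40

$93078.40


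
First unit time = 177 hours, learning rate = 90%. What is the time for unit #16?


Formula: T_n = T_1 * (learning_rate)^(log2(n)) where learning_rate = rate/100
Doublings = log2(16) = 4
T_n = 177 * 0.9^4
T_n = 177 * 0.6561 = 116.1 hours

116.1 hours


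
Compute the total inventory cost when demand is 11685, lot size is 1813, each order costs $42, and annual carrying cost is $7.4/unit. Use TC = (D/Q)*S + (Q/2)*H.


TC = 11685/1813 * 42 + 1813/2 * 7.4

$6978.79


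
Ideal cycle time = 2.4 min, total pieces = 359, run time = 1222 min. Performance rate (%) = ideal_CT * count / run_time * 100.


Formula: Performance = (Ideal CT * Total Count) / Run Time * 100
Ideal output time = 2.4 * 359 = 861.6 min
Performance = 861.6 / 1222 * 100 = 70.5%

70.5%


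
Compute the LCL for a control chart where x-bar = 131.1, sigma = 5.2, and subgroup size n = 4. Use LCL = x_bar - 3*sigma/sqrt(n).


LCL = 131.1 - 3 * 5.2 / sqrt(4)

123.3


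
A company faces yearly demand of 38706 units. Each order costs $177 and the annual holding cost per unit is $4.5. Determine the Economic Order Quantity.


Formula: EOQ = sqrt(2 * D * S / H)
Numerator: 2 * 38706 * 177 = 13701924
2DS/H = 13701924 / 4.5 = 3044872.0
EOQ = sqrt(3044872.0) = 1745.0 units

1745.0 units


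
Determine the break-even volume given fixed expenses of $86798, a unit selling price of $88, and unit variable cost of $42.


Formula: BEQ = Fixed Costs / (Price - Variable Cost)
Contribution margin = $88 - $42 = $46/unit
BEQ = ceil($86798 / $46/unit) = ceil(1886.91) = 1887 units

1887 units


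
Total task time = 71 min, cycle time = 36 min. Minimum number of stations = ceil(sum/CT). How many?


Formula: N_min = ceil(Sum of Task Times / Cycle Time)
N_min = ceil(71 min / 36 min) = ceil(1.9722)
N_min = 2 stations

2


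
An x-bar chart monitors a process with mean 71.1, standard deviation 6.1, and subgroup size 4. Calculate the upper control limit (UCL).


UCL = 71.1 + 3 * 6.1 / sqrt(4)

80.25


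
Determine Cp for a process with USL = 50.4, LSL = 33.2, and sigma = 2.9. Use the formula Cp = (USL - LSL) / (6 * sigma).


Cp = (50.4 - 33.2) / (6 * 2.9)

0.99


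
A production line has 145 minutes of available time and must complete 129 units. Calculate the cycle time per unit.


Formula: CT = Available Time / Number of Units
CT = 145 min / 129 units
CT = 1.12 min/unit

1.12 min/unit


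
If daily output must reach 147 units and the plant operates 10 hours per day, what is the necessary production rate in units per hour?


Formula: Production Rate = Daily Demand / Available Hours
Rate = 147 units/day / 10 hours/day
Rate = 14.7 units/hour

14.7 units/hour


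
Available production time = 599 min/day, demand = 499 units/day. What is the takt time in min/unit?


Formula: Takt Time = Available Production Time / Customer Demand
Takt = 599 min/day / 499 units/day
Takt = 1.2 min/unit

1.2 min/unit


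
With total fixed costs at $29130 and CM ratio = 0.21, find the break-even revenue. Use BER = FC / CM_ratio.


Formula: BER = Fixed Costs / Contribution Margin Ratio
BER = $29130 / 0.21
BER = $138714.29 (to the nearest cent)

$138714.29


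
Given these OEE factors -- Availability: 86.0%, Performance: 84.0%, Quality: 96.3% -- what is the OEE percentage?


Formula: OEE = Availability * Performance * Quality / 10000
A * P = 86.0% * 84.0% / 100 = 72.24%
OEE = 72.24% * 96.3% / 100 = 69.6%

69.6%


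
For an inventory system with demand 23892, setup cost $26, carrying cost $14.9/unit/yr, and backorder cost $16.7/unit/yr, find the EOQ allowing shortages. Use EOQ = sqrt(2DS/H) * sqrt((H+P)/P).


Formula: EOQ* = sqrt(2DS/H) * sqrt((H+P)/P)
Base EOQ = sqrt(2*23892*26/14.9) = 288.76 units
Correction = sqrt((14.9+16.7)/16.7) = 1.37558
EOQ* = 288.76 * 1.37558 = 397.2 units

397.2 units


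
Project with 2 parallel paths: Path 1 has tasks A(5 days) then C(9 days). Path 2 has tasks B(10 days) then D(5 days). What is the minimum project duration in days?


Path 1 = 5 + 9 = 14 days
Path 2 = 10 + 5 = 15 days
Duration = max(14, 15) = 15 days

15 days


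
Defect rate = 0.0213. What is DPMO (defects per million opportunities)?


DPMO = defect_rate * 1000000 = 0.0213 * 1000000

21300


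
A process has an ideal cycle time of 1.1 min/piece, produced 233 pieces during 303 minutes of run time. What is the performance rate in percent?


Formula: Performance = (Ideal CT * Total Count) / Run Time * 100
Ideal output time = 1.1 * 233 = 256.3 min
Performance = 256.3 / 303 * 100 = 84.6%

84.6%


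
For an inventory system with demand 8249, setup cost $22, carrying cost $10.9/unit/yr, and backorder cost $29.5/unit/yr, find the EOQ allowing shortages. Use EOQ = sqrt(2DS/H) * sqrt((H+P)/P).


Formula: EOQ* = sqrt(2DS/H) * sqrt((H+P)/P)
Base EOQ = sqrt(2*8249*22/10.9) = 182.48 units
Correction = sqrt((10.9+29.5)/29.5) = 1.17025
EOQ* = 182.48 * 1.17025 = 213.5 units

213.5 units


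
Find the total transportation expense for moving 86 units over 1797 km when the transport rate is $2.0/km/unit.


TC = dist * cost * units = 1797 * 2.0 * 86 = $309084.00

$309084.00


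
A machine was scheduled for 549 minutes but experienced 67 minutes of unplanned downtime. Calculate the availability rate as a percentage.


Formula: Availability = (Planned Time - Downtime) / Planned Time * 100
Uptime = 549 - 67 = 482 min
Availability = 482 / 549 * 100 = 87.8%

87.8%


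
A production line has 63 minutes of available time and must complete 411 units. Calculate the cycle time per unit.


Formula: CT = Available Time / Number of Units
CT = 63 min / 411 units
CT = 0.15 min/unit

0.15 min/unit


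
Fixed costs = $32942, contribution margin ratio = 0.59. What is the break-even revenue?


Formula: BER = Fixed Costs / Contribution Margin Ratio
BER = $32942 / 0.59
BER = $55833.90 (to the nearest cent)

$55833.90


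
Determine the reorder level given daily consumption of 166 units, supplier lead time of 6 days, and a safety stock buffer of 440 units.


Formula: ROP = (Daily Demand * Lead Time) + Safety Stock
Demand during lead time = 166 * 6 = 996 units
ROP = 996 + 440 = 1436 units

1436 units


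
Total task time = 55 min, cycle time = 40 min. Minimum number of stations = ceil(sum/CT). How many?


Formula: N_min = ceil(Sum of Task Times / Cycle Time)
N_min = ceil(55 min / 40 min) = ceil(1.375)
N_min = 2 stations

2


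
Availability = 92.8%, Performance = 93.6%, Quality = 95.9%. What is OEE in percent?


Formula: OEE = Availability * Performance * Quality / 10000
A * P = 92.8% * 93.6% / 100 = 86.86%
OEE = 86.86% * 95.9% / 100 = 83.3%

83.3%


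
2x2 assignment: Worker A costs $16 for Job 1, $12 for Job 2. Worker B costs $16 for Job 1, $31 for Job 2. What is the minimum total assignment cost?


Option 1: A->1 + B->2 = $16 + $31 = $47
Option 2: A->2 + B->1 = $12 + $16 = $28
Min cost = min($47, $28) = $28

$28


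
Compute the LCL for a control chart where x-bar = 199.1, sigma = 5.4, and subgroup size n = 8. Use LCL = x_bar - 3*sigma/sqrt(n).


LCL = 199.1 - 3 * 5.4 / sqrt(8)

193.37


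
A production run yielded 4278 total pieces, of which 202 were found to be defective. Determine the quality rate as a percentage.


Formula: Quality Rate = Good Pieces / Total Pieces * 100
Good pieces = 4278 - 202 = 4076
QR = 4076 / 4278 * 100 = 95.3%

95.3%


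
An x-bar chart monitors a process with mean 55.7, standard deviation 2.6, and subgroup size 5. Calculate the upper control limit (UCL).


UCL = 55.7 + 3 * 2.6 / sqrt(5)

59.19


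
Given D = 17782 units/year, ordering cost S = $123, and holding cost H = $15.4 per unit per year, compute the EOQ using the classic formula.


Formula: EOQ = sqrt(2 * D * S / H)
Numerator: 2 * 17782 * 123 = 4374372
2DS/H = 4374372 / 15.4 = 284050.1
EOQ = sqrt(284050.1) = 533.0 units

533.0 units
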